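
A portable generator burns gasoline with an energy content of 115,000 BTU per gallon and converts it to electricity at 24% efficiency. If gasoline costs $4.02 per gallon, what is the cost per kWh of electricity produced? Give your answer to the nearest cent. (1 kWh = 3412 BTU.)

$0.50

Electrical output per gallon = 115,000 BTU × 0.24 / 3412 BTU/kWh = 8.089 kWh
Cost per kWh = $4.02 / 8.089 kWh = $0.497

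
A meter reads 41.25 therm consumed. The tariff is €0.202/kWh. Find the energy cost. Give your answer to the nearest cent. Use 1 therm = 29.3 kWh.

41.25 therm × (29.3 kWh/therm) = 1,209 kWh
Cost = 1,209 kWh × €0.202/kWh = €244.14

€244.14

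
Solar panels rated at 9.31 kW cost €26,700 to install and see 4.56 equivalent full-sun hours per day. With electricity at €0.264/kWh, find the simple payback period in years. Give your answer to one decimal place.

6.5 years

Daily generation = 9.31 kW × 4.56 h = 42.45 kWh
Annual generation = 42.45 × 365 = 15496 kWh
Annual savings = 15496 × €0.264 = €4,090.83
Payback = €26,700 / €4,090.83 = 6.53 years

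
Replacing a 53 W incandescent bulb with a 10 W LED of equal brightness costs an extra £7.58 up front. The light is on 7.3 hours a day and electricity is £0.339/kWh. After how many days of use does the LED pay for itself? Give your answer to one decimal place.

71.2 days

Power saved = 53 − 10 = 43 W
Daily energy saved = 43 W × 7.3 h = 313.9 Wh = 0.3139 kWh
Daily savings = 0.3139 × £0.339 = £0.1064
Payback = £7.58 / £0.1064 per day = 71.23 days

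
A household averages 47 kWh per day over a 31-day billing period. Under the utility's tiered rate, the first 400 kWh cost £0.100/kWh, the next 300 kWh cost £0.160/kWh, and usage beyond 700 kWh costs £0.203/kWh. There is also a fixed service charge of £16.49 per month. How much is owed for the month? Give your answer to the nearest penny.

Usage = 47 kWh/day × 31 days = 1457 kWh
First 400 kWh × £0.100 = £40.00
Next 300 kWh × £0.160 = £48.00
Remaining 757 kWh × £0.203 = £153.67
Energy charge = £241.67; + service £16.49 = £258.16

£258.16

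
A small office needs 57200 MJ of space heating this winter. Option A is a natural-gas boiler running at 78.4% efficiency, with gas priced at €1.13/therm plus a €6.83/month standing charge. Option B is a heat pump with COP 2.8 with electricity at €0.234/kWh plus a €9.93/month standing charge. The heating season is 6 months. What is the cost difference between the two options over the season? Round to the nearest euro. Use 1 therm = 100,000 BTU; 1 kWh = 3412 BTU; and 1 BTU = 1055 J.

Heat load = 57200 MJ = 57,200,000,000 J / 1055 = 54,218,009 BTU
Gas: input = 54,218,009 / 0.784 = 69,155,624 BTU = 691.6 therm → 691.6 × €1.13 = €781.46; + 6 × €6.83 standing = €822.44
Heat pump: 54,218,009 BTU / 3412 = 15,890 kWh heat; / 2.8 = 5,675 kWh in → × €0.234 = €1,327.98; + 6 × €9.93 standing = €1,387.56
Difference = |€822.44 − €1,387.56| = €565.12 ≈ €565

€565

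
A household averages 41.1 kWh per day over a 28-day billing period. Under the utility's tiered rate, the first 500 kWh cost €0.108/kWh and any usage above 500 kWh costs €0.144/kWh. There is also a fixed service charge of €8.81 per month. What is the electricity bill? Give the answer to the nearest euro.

Usage = 41.1 kWh/day × 28 days = 1150.8 kWh
First 500 kWh × €0.108 = €54.00
Remaining 650.8 kWh × €0.144 = €93.72
Energy charge = €147.72; + service €8.81 = €156.53 ≈ €157

€157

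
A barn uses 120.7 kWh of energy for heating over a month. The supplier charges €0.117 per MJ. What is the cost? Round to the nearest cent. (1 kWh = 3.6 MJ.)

120.7 kWh × (3.6 MJ/kWh) = 434.5 MJ
Cost = 434.5 MJ × €0.117/MJ = €50.84

€50.84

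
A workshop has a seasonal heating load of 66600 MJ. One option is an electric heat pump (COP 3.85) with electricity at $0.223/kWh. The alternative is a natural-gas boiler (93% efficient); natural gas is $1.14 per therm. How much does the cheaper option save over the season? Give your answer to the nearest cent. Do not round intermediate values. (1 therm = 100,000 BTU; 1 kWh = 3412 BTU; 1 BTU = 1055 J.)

Heat load = 66600 MJ = 66,600,000,000 J / 1055 = 63,127,962 BTU
Gas: input = 63,127,962 / 0.930 = 67,879,529 BTU = 678.8 therm → 678.8 × $1.14 = $773.83
Heat pump: 63,127,962 BTU / 3412 = 18,500 kWh heat; / 3.85 = 4,806 kWh in → × $0.223 = $1,071.66
Difference = |$773.83 − $1,071.66| = $297.83

$297.83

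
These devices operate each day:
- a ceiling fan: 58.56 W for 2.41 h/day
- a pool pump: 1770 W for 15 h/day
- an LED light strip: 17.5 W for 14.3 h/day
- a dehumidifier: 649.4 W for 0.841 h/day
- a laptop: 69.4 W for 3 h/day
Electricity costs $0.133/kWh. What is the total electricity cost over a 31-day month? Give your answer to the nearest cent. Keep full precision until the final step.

$114.19

ceiling fan: 58.56 W × 2.41 h × 31 d = 4,375 Wh = 4.375 kWh
pool pump: 1770 W × 15 h × 31 d = 823,050 Wh = 823 kWh
LED light strip: 17.5 W × 14.3 h × 31 d = 7,758 Wh = 7.758 kWh
dehumidifier: 649.4 W × 0.841 h × 31 d = 16,931 Wh = 16.93 kWh
laptop: 69.4 W × 3 h × 31 d = 6,454 Wh = 6.454 kWh
Total energy = 4.375 + 823 + 7.758 + 16.93 + 6.454 = 858.6 kWh
Cost = 858.6 kWh × $0.133 = $114.19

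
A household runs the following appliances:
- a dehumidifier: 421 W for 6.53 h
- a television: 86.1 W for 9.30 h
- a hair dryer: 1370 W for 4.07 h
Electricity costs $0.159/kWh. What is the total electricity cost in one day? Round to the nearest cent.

$1.45

dehumidifier: 421 W × 6.53 h = 2,749 Wh = 2.749 kWh
television: 86.1 W × 9.30 h = 801 Wh = 0.8007 kWh
hair dryer: 1370 W × 4.07 h = 5,576 Wh = 5.576 kWh
Total energy = 2.749 + 0.8007 + 5.576 = 9.126 kWh
Cost = 9.126 kWh × $0.159 = $1.45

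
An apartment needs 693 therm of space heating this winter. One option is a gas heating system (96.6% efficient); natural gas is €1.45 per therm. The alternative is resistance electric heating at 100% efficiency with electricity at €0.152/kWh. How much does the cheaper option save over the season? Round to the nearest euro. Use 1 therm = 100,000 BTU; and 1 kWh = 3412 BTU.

Heat load = 693 therm × 100,000 = 69,300,000 BTU
Gas: input = 69,300,000 / 0.966 = 71,739,130 BTU = 717.4 therm → 717.4 × €1.45 = €1,040.22
Electric: 69,300,000 BTU / 3412 = 20,310 kWh → × €0.152 = €3,087.22
Difference = |€1,040.22 − €3,087.22| = €2,047.00

€2047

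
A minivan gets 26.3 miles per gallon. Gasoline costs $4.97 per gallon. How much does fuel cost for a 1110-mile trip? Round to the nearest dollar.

$210

Fuel = 1110 mi / 26.3 mpg = 42.21 gal
Cost = 42.21 gal × $4.97/gal = $209.76 ≈ $210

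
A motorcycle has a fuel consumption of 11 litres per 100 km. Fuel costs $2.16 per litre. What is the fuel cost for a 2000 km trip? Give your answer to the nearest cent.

Fuel = 11 L/100 km × 2000 km / 100 = 220 L
Cost = 220 L × $2.16/L = $475.20

$475.20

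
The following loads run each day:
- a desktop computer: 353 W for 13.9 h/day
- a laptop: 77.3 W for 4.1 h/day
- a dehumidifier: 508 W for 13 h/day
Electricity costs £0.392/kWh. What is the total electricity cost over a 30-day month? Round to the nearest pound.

desktop computer: 353 W × 13.9 h × 30 d = 147,201 Wh = 147.2 kWh
laptop: 77.3 W × 4.1 h × 30 d = 9,508 Wh = 9.508 kWh
dehumidifier: 508 W × 13 h × 30 d = 198,120 Wh = 198.1 kWh
Total energy = 147.2 + 9.508 + 198.1 = 354.8 kWh
Cost = 354.8 kWh × £0.392 = £139.09 ≈ £139

£139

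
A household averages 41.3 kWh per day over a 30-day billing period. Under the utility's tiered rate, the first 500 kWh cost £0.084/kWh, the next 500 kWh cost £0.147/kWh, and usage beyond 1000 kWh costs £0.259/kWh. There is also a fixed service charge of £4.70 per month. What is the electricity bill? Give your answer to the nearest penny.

£182.10

Usage = 41.3 kWh/day × 30 days = 1239 kWh
First 500 kWh × £0.084 = £42.00
Next 500 kWh × £0.147 = £73.50
Remaining 239 kWh × £0.259 = £61.90
Energy charge = £177.40; + service £4.70 = £182.10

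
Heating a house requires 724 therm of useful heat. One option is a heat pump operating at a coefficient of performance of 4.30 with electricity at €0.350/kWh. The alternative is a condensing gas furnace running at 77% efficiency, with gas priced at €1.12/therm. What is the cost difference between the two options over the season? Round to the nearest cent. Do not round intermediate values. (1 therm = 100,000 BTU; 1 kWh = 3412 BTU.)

€674.06

Heat load = 724 therm × 100,000 = 72,400,000 BTU
Gas: input = 72,400,000 / 0.770 = 94,025,974 BTU = 940.3 therm → 940.3 × €1.12 = €1,053.09
Heat pump: 72,400,000 BTU / 3412 = 21,220 kWh heat; / 4.30 = 4,935 kWh in → × €0.350 = €1,727.15
Difference = |€1,053.09 − €1,727.15| = €674.06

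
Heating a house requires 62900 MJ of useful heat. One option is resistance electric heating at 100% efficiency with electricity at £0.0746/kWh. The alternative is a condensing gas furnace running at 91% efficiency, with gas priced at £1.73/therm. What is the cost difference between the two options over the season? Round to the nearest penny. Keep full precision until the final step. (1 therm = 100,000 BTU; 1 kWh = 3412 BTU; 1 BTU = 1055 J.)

Heat load = 62900 MJ = 62,900,000,000 J / 1055 = 59,620,853 BTU
Gas: input = 59,620,853 / 0.91 = 65,517,421 BTU = 655.2 therm → 655.2 × £1.73 = £1,133.45
Electric: 59,620,853 BTU / 3412 = 17,470 kWh → × £0.0746 = £1,303.55
Difference = |£1,133.45 − £1,303.55| = £170.10

£170.10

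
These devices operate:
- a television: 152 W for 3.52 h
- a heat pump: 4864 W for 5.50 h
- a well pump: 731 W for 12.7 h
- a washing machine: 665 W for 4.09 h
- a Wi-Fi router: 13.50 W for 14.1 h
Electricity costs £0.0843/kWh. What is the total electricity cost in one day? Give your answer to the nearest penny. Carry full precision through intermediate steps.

£3.33

television: 152 W × 3.52 h = 535 Wh = 0.535 kWh
heat pump: 4864 W × 5.50 h = 26,752 Wh = 26.75 kWh
well pump: 731 W × 12.7 h = 9,284 Wh = 9.284 kWh
washing machine: 665 W × 4.09 h = 2,720 Wh = 2.72 kWh
Wi-Fi router: 13.50 W × 14.1 h = 190 Wh = 0.1903 kWh
Total energy = 0.535 + 26.75 + 9.284 + 2.72 + 0.1903 = 39.48 kWh
Cost = 39.48 kWh × £0.0843 = £3.33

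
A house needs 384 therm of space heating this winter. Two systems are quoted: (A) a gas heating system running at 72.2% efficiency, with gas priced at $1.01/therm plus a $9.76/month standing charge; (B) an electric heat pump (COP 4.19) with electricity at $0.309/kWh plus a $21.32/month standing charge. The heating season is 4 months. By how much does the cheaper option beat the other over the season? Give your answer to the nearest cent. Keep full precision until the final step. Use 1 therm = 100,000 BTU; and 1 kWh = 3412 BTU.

$339.04

Heat load = 384 therm × 100,000 = 38,400,000 BTU
Gas: input = 38,400,000 / 0.722 = 53,185,596 BTU = 531.9 therm → 531.9 × $1.01 = $537.17; + 4 × $9.76 standing = $576.21
Heat pump: 38,400,000 BTU / 3412 = 11,250 kWh heat; / 4.19 = 2,686 kWh in → × $0.309 = $829.98; + 4 × $21.32 standing = $915.26
Difference = |$576.21 − $915.26| = $339.04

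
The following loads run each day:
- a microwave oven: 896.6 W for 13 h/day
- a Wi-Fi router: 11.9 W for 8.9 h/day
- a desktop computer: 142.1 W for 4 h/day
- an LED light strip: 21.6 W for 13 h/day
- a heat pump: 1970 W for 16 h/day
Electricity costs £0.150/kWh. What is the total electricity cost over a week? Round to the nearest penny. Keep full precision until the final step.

microwave oven: 896.6 W × 13 h × 7 d = 81,591 Wh = 81.59 kWh
Wi-Fi router: 11.9 W × 8.9 h × 7 d = 741 Wh = 0.7414 kWh
desktop computer: 142.1 W × 4 h × 7 d = 3,979 Wh = 3.979 kWh
LED light strip: 21.6 W × 13 h × 7 d = 1,966 Wh = 1.966 kWh
heat pump: 1970 W × 16 h × 7 d = 220,640 Wh = 220.6 kWh
Total energy = 81.59 + 0.7414 + 3.979 + 1.966 + 220.6 = 308.9 kWh
Cost = 308.9 kWh × £0.150 = £46.34

£46.34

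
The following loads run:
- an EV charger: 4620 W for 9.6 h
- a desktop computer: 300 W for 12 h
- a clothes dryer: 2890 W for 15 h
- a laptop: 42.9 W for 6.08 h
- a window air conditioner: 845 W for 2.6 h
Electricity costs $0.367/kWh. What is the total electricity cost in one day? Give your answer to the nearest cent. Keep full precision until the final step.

EV charger: 4620 W × 9.6 h = 44,352 Wh = 44.35 kWh
desktop computer: 300 W × 12 h = 3,600 Wh = 3.6 kWh
clothes dryer: 2890 W × 15 h = 43,350 Wh = 43.35 kWh
laptop: 42.9 W × 6.08 h = 261 Wh = 0.2608 kWh
window air conditioner: 845 W × 2.6 h = 2,197 Wh = 2.197 kWh
Total energy = 44.35 + 3.6 + 43.35 + 0.2608 + 2.197 = 93.76 kWh
Cost = 93.76 kWh × $0.367 = $34.41

$34.41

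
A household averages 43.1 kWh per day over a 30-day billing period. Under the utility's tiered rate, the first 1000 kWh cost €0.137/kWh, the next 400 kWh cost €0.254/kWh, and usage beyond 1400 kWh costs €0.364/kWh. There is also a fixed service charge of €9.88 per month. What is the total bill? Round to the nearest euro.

€221

Usage = 43.1 kWh/day × 30 days = 1293 kWh
First 1000 kWh × €0.137 = €137.00
Next 293 kWh × €0.254 = €74.42
Remaining tier: 0 kWh (not reached)
Energy charge = €211.42; + service €9.88 = €221.30 ≈ €221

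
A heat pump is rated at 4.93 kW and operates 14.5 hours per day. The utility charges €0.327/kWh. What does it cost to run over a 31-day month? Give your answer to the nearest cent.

Energy = 4930 W × 14.5 h/day × 31 days = 2,216,035 Wh = 2,216 kWh
Cost = 2,216 kWh × €0.327/kWh = €724.64

€724.64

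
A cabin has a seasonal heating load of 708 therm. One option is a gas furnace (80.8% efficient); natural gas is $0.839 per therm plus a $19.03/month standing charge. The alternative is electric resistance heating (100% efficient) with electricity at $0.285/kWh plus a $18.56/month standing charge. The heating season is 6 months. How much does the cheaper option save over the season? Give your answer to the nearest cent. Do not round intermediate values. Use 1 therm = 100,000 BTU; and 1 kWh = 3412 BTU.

$5175.85

Heat load = 708 therm × 100,000 = 70,800,000 BTU
Gas: input = 70,800,000 / 0.808 = 87,623,762 BTU = 876.2 therm → 876.2 × $0.839 = $735.16; + 6 × $19.03 standing = $849.34
Electric: 70,800,000 BTU / 3412 = 20,750 kWh → × $0.285 = $5,913.83; + 6 × $18.56 standing = $6,025.19
Difference = |$849.34 − $6,025.19| = $5,175.85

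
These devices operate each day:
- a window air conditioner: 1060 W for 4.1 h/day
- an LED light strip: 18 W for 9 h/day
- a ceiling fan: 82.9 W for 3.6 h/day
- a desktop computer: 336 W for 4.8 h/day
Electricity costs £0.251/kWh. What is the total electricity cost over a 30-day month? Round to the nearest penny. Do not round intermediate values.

£48.34

window air conditioner: 1060 W × 4.1 h × 30 d = 130,380 Wh = 130.4 kWh
LED light strip: 18 W × 9 h × 30 d = 4,860 Wh = 4.86 kWh
ceiling fan: 82.9 W × 3.6 h × 30 d = 8,953 Wh = 8.953 kWh
desktop computer: 336 W × 4.8 h × 30 d = 48,384 Wh = 48.38 kWh
Total energy = 130.4 + 4.86 + 8.953 + 48.38 = 192.6 kWh
Cost = 192.6 kWh × £0.251 = £48.34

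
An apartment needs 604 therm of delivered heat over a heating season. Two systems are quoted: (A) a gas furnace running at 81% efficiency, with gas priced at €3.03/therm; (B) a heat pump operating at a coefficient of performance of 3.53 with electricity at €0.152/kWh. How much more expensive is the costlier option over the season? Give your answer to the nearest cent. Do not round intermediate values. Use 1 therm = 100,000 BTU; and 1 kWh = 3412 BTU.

Heat load = 604 therm × 100,000 = 60,400,000 BTU
Gas: input = 60,400,000 / 0.81 = 74,567,901 BTU = 745.7 therm → 745.7 × €3.03 = €2,259.41
Heat pump: 60,400,000 BTU / 3412 = 17,700 kWh heat; / 3.53 = 5,015 kWh in → × €0.152 = €762.25
Difference = |€2,259.41 − €762.25| = €1,497.16

€1497.16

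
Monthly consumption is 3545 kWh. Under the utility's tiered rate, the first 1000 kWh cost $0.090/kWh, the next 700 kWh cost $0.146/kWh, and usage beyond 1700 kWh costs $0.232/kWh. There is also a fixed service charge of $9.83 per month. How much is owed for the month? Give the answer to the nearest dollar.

$630

First 1000 kWh × $0.090 = $90.00
Next 700 kWh × $0.146 = $102.20
Remaining 1845 kWh × $0.232 = $428.04
Energy charge = $620.24; + service $9.83 = $630.07 ≈ $630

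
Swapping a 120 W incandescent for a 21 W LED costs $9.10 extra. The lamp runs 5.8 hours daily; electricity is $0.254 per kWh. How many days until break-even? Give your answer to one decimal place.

62.4 days

Power saved = 120 − 21 = 99 W
Daily energy saved = 99 W × 5.8 h = 574.2 Wh = 0.5742 kWh
Daily savings = 0.5742 × $0.254 = $0.1458
Payback = $9.10 / $0.1458 per day = 62.39 days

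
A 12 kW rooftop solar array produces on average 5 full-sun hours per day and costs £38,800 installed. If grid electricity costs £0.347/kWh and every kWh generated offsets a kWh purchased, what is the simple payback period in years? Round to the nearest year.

Daily generation = 12 kW × 5 h = 60 kWh
Annual generation = 60 × 365 = 21900 kWh
Annual savings = 21900 × £0.347 = £7,599.30
Payback = £38,800 / £7,599.30 = 5.11 years

5 years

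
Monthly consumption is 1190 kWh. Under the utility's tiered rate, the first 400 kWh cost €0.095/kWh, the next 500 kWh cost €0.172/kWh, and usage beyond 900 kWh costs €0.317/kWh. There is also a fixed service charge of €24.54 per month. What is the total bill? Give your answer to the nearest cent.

€240.47

First 400 kWh × €0.095 = €38.00
Next 500 kWh × €0.172 = €86.00
Remaining 290 kWh × €0.317 = €91.93
Energy charge = €215.93; + service €24.54 = €240.47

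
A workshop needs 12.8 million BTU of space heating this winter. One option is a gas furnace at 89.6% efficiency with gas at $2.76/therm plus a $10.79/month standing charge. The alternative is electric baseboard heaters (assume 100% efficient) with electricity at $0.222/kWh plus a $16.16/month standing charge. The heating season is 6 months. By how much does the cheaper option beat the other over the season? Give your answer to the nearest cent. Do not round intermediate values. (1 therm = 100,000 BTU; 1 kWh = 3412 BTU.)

$470.76

Heat load = 12.8 × 10⁶ BTU = 12,800,000 BTU
Gas: input = 12,800,000 / 0.896 = 14,285,714 BTU = 142.9 therm → 142.9 × $2.76 = $394.29; + 6 × $10.79 standing = $459.03
Electric: 12,800,000 BTU / 3412 = 3,751 kWh → × $0.222 = $832.83; + 6 × $16.16 standing = $929.79
Difference = |$459.03 − $929.79| = $470.76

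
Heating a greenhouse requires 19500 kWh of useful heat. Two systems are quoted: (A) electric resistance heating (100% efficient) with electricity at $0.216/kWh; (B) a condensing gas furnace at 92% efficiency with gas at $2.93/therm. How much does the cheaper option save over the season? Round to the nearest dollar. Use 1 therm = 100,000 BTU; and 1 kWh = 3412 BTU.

Heat load = 19500 kWh × 3412 = 66,534,000 BTU
Gas: input = 66,534,000 / 0.92 = 72,319,565 BTU = 723.2 therm → 723.2 × $2.93 = $2,118.96
Electric: 66,534,000 BTU / 3412 = 19,500 kWh → × $0.216 = $4,212.00
Difference = |$2,118.96 − $4,212.00| = $2,093.04 ≈ $2093

$2093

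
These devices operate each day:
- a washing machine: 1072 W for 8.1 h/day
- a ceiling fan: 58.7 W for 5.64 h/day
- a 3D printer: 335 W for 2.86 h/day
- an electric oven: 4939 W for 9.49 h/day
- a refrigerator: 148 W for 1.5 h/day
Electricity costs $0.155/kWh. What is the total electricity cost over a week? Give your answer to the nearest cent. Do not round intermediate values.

washing machine: 1072 W × 8.1 h × 7 d = 60,782 Wh = 60.78 kWh
ceiling fan: 58.7 W × 5.64 h × 7 d = 2,317 Wh = 2.317 kWh
3D printer: 335 W × 2.86 h × 7 d = 6,707 Wh = 6.707 kWh
electric oven: 4939 W × 9.49 h × 7 d = 328,098 Wh = 328.1 kWh
refrigerator: 148 W × 1.5 h × 7 d = 1,554 Wh = 1.554 kWh
Total energy = 60.78 + 2.317 + 6.707 + 328.1 + 1.554 = 399.5 kWh
Cost = 399.5 kWh × $0.155 = $61.92

$61.92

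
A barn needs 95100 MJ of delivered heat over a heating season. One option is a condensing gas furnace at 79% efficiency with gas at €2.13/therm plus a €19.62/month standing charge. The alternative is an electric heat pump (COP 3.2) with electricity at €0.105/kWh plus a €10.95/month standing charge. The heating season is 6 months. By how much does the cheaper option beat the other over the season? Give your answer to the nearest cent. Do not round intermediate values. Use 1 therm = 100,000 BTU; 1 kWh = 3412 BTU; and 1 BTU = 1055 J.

Heat load = 95100 MJ = 95,100,000,000 J / 1055 = 90,142,180 BTU
Gas: input = 90,142,180 / 0.790 = 114,104,025 BTU = 1,141 therm → 1,141 × €2.13 = €2,430.42; + 6 × €19.62 standing = €2,548.14
Heat pump: 90,142,180 BTU / 3412 = 26,420 kWh heat; / 3.2 = 8,256 kWh in → × €0.105 = €866.88; + 6 × €10.95 standing = €932.58
Difference = |€2,548.14 − €932.58| = €1,615.56

€1615.56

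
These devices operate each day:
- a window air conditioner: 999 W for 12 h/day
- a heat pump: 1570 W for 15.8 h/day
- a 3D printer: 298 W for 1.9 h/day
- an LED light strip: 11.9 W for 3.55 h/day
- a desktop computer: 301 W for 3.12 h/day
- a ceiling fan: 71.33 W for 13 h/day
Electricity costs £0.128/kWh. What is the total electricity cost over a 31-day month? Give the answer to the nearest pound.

window air conditioner: 999 W × 12 h × 31 d = 371,628 Wh = 371.6 kWh
heat pump: 1570 W × 15.8 h × 31 d = 768,986 Wh = 769 kWh
3D printer: 298 W × 1.9 h × 31 d = 17,552 Wh = 17.55 kWh
LED light strip: 11.9 W × 3.55 h × 31 d = 1,310 Wh = 1.31 kWh
desktop computer: 301 W × 3.12 h × 31 d = 29,113 Wh = 29.11 kWh
ceiling fan: 71.33 W × 13 h × 31 d = 28,746 Wh = 28.75 kWh
Total energy = 371.6 + 769 + 17.55 + 1.31 + 29.11 + 28.75 = 1,217 kWh
Cost = 1,217 kWh × £0.128 = £155.82 ≈ £156

£156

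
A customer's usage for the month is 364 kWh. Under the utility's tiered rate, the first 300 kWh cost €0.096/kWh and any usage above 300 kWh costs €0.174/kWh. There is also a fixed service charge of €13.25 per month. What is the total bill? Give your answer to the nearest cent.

First 300 kWh × €0.096 = €28.80
Remaining 64 kWh × €0.174 = €11.14
Energy charge = €39.94; + service €13.25 = €53.19

€53.19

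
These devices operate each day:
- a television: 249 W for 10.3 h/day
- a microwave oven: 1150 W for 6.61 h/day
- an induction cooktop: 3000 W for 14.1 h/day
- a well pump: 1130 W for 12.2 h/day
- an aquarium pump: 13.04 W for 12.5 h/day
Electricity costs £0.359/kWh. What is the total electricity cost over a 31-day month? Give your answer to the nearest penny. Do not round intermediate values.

television: 249 W × 10.3 h × 31 d = 79,506 Wh = 79.51 kWh
microwave oven: 1150 W × 6.61 h × 31 d = 235,646 Wh = 235.6 kWh
induction cooktop: 3000 W × 14.1 h × 31 d = 1,311,300 Wh = 1,311 kWh
well pump: 1130 W × 12.2 h × 31 d = 427,366 Wh = 427.4 kWh
aquarium pump: 13.04 W × 12.5 h × 31 d = 5,053 Wh = 5.053 kWh
Total energy = 79.51 + 235.6 + 1,311 + 427.4 + 5.053 = 2,059 kWh
Cost = 2,059 kWh × £0.359 = £739.13

£739.13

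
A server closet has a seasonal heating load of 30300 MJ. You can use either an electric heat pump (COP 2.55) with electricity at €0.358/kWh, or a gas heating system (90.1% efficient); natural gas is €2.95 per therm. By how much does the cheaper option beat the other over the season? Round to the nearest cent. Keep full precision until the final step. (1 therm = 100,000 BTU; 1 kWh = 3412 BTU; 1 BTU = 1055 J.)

Heat load = 30300 MJ = 30,300,000,000 J / 1055 = 28,720,379 BTU
Gas: input = 28,720,379 / 0.901 = 31,876,114 BTU = 318.8 therm → 318.8 × €2.95 = €940.35
Heat pump: 28,720,379 BTU / 3412 = 8,417 kWh heat; / 2.55 = 3,301 kWh in → × €0.358 = €1,181.75
Difference = |€940.35 − €1,181.75| = €241.40

€241.40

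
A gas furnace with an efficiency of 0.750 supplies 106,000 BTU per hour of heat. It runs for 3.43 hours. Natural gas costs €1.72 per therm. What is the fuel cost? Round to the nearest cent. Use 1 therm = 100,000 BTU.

Heat delivered = 106,000 BTU/h × 3.43 h = 363,580 BTU
Gas input = 363,580 / 0.750 = 484,773 BTU
= 484,773 / 100,000 = 4.848 therm
Cost = 4.848 × €1.72/therm = €8.34

€8.34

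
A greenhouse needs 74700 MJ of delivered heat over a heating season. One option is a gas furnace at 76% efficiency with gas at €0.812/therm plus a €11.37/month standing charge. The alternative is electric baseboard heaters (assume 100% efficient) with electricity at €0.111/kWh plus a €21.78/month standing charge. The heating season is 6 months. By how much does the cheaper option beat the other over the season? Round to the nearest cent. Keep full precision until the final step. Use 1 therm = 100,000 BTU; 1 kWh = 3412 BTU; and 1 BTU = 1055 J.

€1609.42

Heat load = 74700 MJ = 74,700,000,000 J / 1055 = 70,805,687 BTU
Gas: input = 70,805,687 / 0.76 = 93,165,378 BTU = 931.7 therm → 931.7 × €0.812 = €756.50; + 6 × €11.37 standing = €824.72
Electric: 70,805,687 BTU / 3412 = 20,750 kWh → × €0.111 = €2,303.47; + 6 × €21.78 standing = €2,434.15
Difference = |€824.72 − €2,434.15| = €1,609.42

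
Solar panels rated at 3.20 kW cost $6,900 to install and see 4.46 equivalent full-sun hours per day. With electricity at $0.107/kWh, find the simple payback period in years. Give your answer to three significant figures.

Daily generation = 3.20 kW × 4.46 h = 14.27 kWh
Annual generation = 14.27 × 365 = 5209.3 kWh
Annual savings = 5209.3 × $0.107 = $557.39
Payback = $6,900 / $557.39 = 12.4 years

12.4 years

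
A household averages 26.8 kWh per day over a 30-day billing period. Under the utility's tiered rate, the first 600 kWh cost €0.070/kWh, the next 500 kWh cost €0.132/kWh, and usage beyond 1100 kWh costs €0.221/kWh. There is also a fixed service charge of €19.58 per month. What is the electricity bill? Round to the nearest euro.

Usage = 26.8 kWh/day × 30 days = 804 kWh
First 600 kWh × €0.070 = €42.00
Next 204 kWh × €0.132 = €26.93
Remaining tier: 0 kWh (not reached)
Energy charge = €68.93; + service €19.58 = €88.51 ≈ €89

€89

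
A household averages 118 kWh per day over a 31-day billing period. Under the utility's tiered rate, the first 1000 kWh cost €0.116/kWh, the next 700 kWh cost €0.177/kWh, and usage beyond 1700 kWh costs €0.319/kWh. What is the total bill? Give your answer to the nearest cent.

€864.50

Usage = 118 kWh/day × 31 days = 3658 kWh
First 1000 kWh × €0.116 = €116.00
Next 700 kWh × €0.177 = €123.90
Remaining 1958 kWh × €0.319 = €624.60
Total = €864.50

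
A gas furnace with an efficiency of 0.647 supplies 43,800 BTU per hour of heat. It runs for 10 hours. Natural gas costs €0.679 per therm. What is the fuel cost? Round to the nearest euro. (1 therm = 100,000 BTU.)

€5

Heat delivered = 43,800 BTU/h × 10 h = 438,000 BTU
Gas input = 438,000 / 0.647 = 676,971 BTU
= 676,971 / 100,000 = 6.77 therm
Cost = 6.77 × €0.679/therm = €4.60 ≈ €5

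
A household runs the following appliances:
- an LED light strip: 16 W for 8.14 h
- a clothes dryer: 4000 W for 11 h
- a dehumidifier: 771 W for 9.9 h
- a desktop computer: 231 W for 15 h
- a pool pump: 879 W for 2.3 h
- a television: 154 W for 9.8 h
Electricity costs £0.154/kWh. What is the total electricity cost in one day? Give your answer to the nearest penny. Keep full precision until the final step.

LED light strip: 16 W × 8.14 h = 130 Wh = 0.1302 kWh
clothes dryer: 4000 W × 11 h = 44,000 Wh = 44 kWh
dehumidifier: 771 W × 9.9 h = 7,633 Wh = 7.633 kWh
desktop computer: 231 W × 15 h = 3,465 Wh = 3.465 kWh
pool pump: 879 W × 2.3 h = 2,022 Wh = 2.022 kWh
television: 154 W × 9.8 h = 1,509 Wh = 1.509 kWh
Total energy = 0.1302 + 44 + 7.633 + 3.465 + 2.022 + 1.509 = 58.76 kWh
Cost = 58.76 kWh × £0.154 = £9.05

£9.05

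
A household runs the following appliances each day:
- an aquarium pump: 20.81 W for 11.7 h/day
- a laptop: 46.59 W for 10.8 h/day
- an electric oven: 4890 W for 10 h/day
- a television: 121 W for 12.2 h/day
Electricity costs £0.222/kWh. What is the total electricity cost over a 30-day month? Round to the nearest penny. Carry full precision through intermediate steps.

£340.48

aquarium pump: 20.81 W × 11.7 h × 30 d = 7,304 Wh = 7.304 kWh
laptop: 46.59 W × 10.8 h × 30 d = 15,095 Wh = 15.1 kWh
electric oven: 4890 W × 10 h × 30 d = 1,467,000 Wh = 1,467 kWh
television: 121 W × 12.2 h × 30 d = 44,286 Wh = 44.29 kWh
Total energy = 7.304 + 15.1 + 1,467 + 44.29 = 1,534 kWh
Cost = 1,534 kWh × £0.222 = £340.48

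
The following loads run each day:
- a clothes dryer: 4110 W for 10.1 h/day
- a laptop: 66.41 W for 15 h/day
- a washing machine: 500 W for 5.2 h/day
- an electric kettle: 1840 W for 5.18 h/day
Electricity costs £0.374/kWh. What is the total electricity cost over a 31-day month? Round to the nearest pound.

clothes dryer: 4110 W × 10.1 h × 31 d = 1,286,841 Wh = 1,287 kWh
laptop: 66.41 W × 15 h × 31 d = 30,881 Wh = 30.88 kWh
washing machine: 500 W × 5.2 h × 31 d = 80,600 Wh = 80.6 kWh
electric kettle: 1840 W × 5.18 h × 31 d = 295,467 Wh = 295.5 kWh
Total energy = 1,287 + 30.88 + 80.6 + 295.5 = 1,694 kWh
Cost = 1,694 kWh × £0.374 = £633.48 ≈ £633

£633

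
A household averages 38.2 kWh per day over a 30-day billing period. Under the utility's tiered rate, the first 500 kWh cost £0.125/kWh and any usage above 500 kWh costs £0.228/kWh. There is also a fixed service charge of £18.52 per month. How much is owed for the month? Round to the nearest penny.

Usage = 38.2 kWh/day × 30 days = 1146 kWh
First 500 kWh × £0.125 = £62.50
Remaining 646 kWh × £0.228 = £147.29
Energy charge = £209.79; + service £18.52 = £228.31

£228.31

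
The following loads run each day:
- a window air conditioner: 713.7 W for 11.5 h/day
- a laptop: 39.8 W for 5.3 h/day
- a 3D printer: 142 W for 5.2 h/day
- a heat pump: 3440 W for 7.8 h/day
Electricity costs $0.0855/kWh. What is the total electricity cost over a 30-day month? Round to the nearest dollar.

window air conditioner: 713.7 W × 11.5 h × 30 d = 246,227 Wh = 246.2 kWh
laptop: 39.8 W × 5.3 h × 30 d = 6,328 Wh = 6.328 kWh
3D printer: 142 W × 5.2 h × 30 d = 22,152 Wh = 22.15 kWh
heat pump: 3440 W × 7.8 h × 30 d = 804,960 Wh = 805 kWh
Total energy = 246.2 + 6.328 + 22.15 + 805 = 1,080 kWh
Cost = 1,080 kWh × $0.0855 = $92.31 ≈ $92

$92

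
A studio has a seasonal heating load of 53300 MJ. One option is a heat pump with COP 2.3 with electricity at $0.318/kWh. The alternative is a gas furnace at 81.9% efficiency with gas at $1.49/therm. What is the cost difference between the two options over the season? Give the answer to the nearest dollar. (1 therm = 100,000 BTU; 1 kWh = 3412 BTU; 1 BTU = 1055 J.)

Heat load = 53300 MJ = 53,300,000,000 J / 1055 = 50,521,327 BTU
Gas: input = 50,521,327 / 0.819 = 61,686,602 BTU = 616.9 therm → 616.9 × $1.49 = $919.13
Heat pump: 50,521,327 BTU / 3412 = 14,810 kWh heat; / 2.3 = 6,438 kWh in → × $0.318 = $2,047.22
Difference = |$919.13 − $2,047.22| = $1,128.09 ≈ $1128

$1128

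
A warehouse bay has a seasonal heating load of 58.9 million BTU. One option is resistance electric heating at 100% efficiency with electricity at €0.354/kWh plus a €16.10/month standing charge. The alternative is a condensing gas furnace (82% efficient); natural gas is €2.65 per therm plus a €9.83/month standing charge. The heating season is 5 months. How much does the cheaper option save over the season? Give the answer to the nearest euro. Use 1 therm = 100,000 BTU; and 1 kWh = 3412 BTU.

€4239

Heat load = 58.9 × 10⁶ BTU = 58,900,000 BTU
Gas: input = 58,900,000 / 0.82 = 71,829,268 BTU = 718.3 therm → 718.3 × €2.65 = €1,903.48; + 5 × €9.83 standing = €1,952.63
Electric: 58,900,000 BTU / 3412 = 17,260 kWh → × €0.354 = €6,110.96; + 5 × €16.10 standing = €6,191.46
Difference = |€1,952.63 − €6,191.46| = €4,238.84 ≈ €4239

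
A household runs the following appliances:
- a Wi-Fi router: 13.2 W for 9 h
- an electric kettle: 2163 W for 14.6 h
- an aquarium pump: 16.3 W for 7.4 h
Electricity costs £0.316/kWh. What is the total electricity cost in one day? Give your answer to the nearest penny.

£10.05

Wi-Fi router: 13.2 W × 9 h = 119 Wh = 0.1188 kWh
electric kettle: 2163 W × 14.6 h = 31,580 Wh = 31.58 kWh
aquarium pump: 16.3 W × 7.4 h = 121 Wh = 0.1206 kWh
Total energy = 0.1188 + 31.58 + 0.1206 = 31.82 kWh
Cost = 31.82 kWh × £0.316 = £10.05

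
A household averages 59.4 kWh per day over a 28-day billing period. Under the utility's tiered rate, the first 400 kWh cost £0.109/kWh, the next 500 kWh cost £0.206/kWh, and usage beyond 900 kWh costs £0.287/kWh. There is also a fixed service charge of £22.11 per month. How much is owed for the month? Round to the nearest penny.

Usage = 59.4 kWh/day × 28 days = 1663.2 kWh
First 400 kWh × £0.109 = £43.60
Next 500 kWh × £0.206 = £103.00
Remaining 763.2 kWh × £0.287 = £219.04
Energy charge = £365.64; + service £22.11 = £387.75

£387.75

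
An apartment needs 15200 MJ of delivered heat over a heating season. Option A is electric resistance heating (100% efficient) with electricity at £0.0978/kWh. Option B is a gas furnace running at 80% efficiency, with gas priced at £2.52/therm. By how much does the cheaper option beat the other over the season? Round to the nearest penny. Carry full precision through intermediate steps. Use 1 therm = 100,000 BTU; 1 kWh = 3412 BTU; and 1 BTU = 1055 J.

Heat load = 15200 MJ = 15,200,000,000 J / 1055 = 14,407,583 BTU
Gas: input = 14,407,583 / 0.80 = 18,009,479 BTU = 180.1 therm → 180.1 × £2.52 = £453.84
Electric: 14,407,583 BTU / 3412 = 4,223 kWh → × £0.0978 = £412.97
Difference = |£453.84 − £412.97| = £40.87

£40.87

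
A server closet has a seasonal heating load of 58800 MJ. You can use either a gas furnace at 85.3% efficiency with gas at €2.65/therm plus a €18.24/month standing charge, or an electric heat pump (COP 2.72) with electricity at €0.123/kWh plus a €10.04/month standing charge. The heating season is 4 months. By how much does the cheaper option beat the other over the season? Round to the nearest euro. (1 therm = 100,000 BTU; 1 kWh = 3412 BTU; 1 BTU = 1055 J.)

€1026

Heat load = 58800 MJ = 58,800,000,000 J / 1055 = 55,734,597 BTU
Gas: input = 55,734,597 / 0.853 = 65,339,504 BTU = 653.4 therm → 653.4 × €2.65 = €1,731.50; + 4 × €18.24 standing = €1,804.46
Heat pump: 55,734,597 BTU / 3412 = 16,330 kWh heat; / 2.72 = 6,005 kWh in → × €0.123 = €738.67; + 4 × €10.04 standing = €778.83
Difference = |€1,804.46 − €778.83| = €1,025.62 ≈ €1026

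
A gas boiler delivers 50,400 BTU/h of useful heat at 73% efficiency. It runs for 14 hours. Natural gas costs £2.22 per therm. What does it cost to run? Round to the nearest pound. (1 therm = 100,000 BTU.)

Heat delivered = 50,400 BTU/h × 14 h = 705,600 BTU
Gas input = 705,600 / 0.73 = 966,575 BTU
= 966,575 / 100,000 = 9.666 therm
Cost = 9.666 × £2.22/therm = £21.46 ≈ £21

£21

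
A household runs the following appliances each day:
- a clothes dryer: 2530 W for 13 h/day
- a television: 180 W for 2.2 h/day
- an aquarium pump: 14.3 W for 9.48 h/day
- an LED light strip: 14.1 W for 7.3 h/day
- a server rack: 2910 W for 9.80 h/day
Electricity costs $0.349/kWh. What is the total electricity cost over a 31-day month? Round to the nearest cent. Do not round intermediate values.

clothes dryer: 2530 W × 13 h × 31 d = 1,019,590 Wh = 1,020 kWh
television: 180 W × 2.2 h × 31 d = 12,276 Wh = 12.28 kWh
aquarium pump: 14.3 W × 9.48 h × 31 d = 4,202 Wh = 4.202 kWh
LED light strip: 14.1 W × 7.3 h × 31 d = 3,191 Wh = 3.191 kWh
server rack: 2910 W × 9.80 h × 31 d = 884,058 Wh = 884.1 kWh
Total energy = 1,020 + 12.28 + 4.202 + 3.191 + 884.1 = 1,923 kWh
Cost = 1,923 kWh × $0.349 = $671.24

$671.24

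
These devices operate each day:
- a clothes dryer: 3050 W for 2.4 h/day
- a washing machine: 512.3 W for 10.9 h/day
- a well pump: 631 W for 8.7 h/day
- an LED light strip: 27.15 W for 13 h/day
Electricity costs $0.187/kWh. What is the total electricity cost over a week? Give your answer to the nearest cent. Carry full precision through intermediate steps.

clothes dryer: 3050 W × 2.4 h × 7 d = 51,240 Wh = 51.24 kWh
washing machine: 512.3 W × 10.9 h × 7 d = 39,088 Wh = 39.09 kWh
well pump: 631 W × 8.7 h × 7 d = 38,428 Wh = 38.43 kWh
LED light strip: 27.15 W × 13 h × 7 d = 2,471 Wh = 2.471 kWh
Total energy = 51.24 + 39.09 + 38.43 + 2.471 = 131.2 kWh
Cost = 131.2 kWh × $0.187 = $24.54

$24.54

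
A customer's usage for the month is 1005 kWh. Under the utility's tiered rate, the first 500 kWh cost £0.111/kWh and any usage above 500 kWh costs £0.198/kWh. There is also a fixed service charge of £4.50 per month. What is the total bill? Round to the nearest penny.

£159.99

First 500 kWh × £0.111 = £55.50
Remaining 505 kWh × £0.198 = £99.99
Energy charge = £155.49; + service £4.50 = £159.99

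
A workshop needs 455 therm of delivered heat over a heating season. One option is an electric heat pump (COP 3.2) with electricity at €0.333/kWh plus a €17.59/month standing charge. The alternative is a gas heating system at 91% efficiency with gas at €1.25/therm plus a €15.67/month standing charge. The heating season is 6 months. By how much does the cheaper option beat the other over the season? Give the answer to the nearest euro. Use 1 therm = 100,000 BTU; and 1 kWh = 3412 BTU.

Heat load = 455 therm × 100,000 = 45,500,000 BTU
Gas: input = 45,500,000 / 0.91 = 50,000,000 BTU = 500 therm → 500 × €1.25 = €625.00; + 6 × €15.67 standing = €719.02
Heat pump: 45,500,000 BTU / 3412 = 13,340 kWh heat; / 3.2 = 4,167 kWh in → × €0.333 = €1,387.70; + 6 × €17.59 standing = €1,493.24
Difference = |€719.02 − €1,493.24| = €774.22 ≈ €774

€774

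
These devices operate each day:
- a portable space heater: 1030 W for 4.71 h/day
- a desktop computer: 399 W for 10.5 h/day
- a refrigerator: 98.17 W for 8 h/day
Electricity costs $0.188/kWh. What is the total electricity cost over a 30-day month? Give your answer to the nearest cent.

portable space heater: 1030 W × 4.71 h × 30 d = 145,539 Wh = 145.5 kWh
desktop computer: 399 W × 10.5 h × 30 d = 125,685 Wh = 125.7 kWh
refrigerator: 98.17 W × 8 h × 30 d = 23,561 Wh = 23.56 kWh
Total energy = 145.5 + 125.7 + 23.56 = 294.8 kWh
Cost = 294.8 kWh × $0.188 = $55.42

$55.42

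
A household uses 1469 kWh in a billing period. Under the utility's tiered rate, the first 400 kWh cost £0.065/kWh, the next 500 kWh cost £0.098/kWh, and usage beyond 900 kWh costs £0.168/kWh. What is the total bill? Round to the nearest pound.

£171

First 400 kWh × £0.065 = £26.00
Next 500 kWh × £0.098 = £49.00
Remaining 569 kWh × £0.168 = £95.59
Total = £170.59 ≈ £171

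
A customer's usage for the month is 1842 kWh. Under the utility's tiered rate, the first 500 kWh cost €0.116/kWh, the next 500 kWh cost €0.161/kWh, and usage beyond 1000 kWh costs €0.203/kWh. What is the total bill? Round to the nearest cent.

First 500 kWh × €0.116 = €58.00
Next 500 kWh × €0.161 = €80.50
Remaining 842 kWh × €0.203 = €170.93
Total = €309.43

€309.43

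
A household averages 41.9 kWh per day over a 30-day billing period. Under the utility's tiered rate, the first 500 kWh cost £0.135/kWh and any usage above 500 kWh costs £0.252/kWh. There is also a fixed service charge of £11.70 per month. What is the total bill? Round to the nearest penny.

Usage = 41.9 kWh/day × 30 days = 1257 kWh
First 500 kWh × £0.135 = £67.50
Remaining 757 kWh × £0.252 = £190.76
Energy charge = £258.26; + service £11.70 = £269.96

£269.96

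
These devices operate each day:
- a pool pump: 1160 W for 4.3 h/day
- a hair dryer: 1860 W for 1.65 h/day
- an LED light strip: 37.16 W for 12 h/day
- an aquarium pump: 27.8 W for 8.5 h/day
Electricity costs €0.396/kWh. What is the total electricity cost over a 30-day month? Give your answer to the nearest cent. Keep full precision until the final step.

€103.82

pool pump: 1160 W × 4.3 h × 30 d = 149,640 Wh = 149.6 kWh
hair dryer: 1860 W × 1.65 h × 30 d = 92,070 Wh = 92.07 kWh
LED light strip: 37.16 W × 12 h × 30 d = 13,378 Wh = 13.38 kWh
aquarium pump: 27.8 W × 8.5 h × 30 d = 7,089 Wh = 7.089 kWh
Total energy = 149.6 + 92.07 + 13.38 + 7.089 = 262.2 kWh
Cost = 262.2 kWh × €0.396 = €103.82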